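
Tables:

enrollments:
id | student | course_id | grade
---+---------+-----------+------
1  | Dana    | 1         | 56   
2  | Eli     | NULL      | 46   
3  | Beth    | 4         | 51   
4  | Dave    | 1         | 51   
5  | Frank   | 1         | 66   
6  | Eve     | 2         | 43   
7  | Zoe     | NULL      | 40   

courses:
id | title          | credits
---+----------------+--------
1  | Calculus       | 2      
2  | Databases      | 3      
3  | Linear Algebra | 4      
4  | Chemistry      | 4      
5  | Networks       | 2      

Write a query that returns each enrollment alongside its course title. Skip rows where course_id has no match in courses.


INNER JOIN keeps only enrollments rows whose course_id matches an id in courses. Walk through each enrollment:
  - enrollment 1 (Dana): course_id=1 -> matches Calculus
  - enrollment 2 (Eli): course_id=NULL, no match -> dropped
  - enrollment 3 (Beth): course_id=4 -> matches Chemistry
  - enrollment 4 (Dave): course_id=1 -> matches Calculus
  - enrollment 5 (Frank): course_id=1 -> matches Calculus
  - enrollment 6 (Eve): course_id=2 -> matches Databases
  - enrollment 7 (Zoe): course_id=NULL, no match -> dropped
So 2 of 7 rows are dropped.

SQL:
SELECT a.student, b.title AS course
FROM enrollments a
INNER JOIN courses b ON a.course_id = b.id

Result:
student | course   
--------+----------
Dana    | Calculus 
Beth    | Chemistry
Dave    | Calculus 
Frank   | Calculus 
Eve     | Databases


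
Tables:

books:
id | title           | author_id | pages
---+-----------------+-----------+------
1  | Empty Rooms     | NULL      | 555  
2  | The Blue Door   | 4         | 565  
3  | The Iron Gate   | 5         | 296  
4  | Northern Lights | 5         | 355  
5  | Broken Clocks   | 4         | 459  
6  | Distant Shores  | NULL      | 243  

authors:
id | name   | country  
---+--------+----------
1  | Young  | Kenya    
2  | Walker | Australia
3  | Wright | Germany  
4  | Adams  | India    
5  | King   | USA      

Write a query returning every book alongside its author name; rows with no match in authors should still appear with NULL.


LEFT JOIN keeps every row from books (the left table); where author_id has no match in authors, the author columns become NULL. Walk through each book:
  - book 1 (Empty Rooms): author_id=NULL, no match -> kept with NULL
  - book 2 (The Blue Door): author_id=4 -> matches Adams
  - book 3 (The Iron Gate): author_id=5 -> matches King
  - book 4 (Northern Lights): author_id=5 -> matches King
  - book 5 (Broken Clocks): author_id=4 -> matches Adams
  - book 6 (Distant Shores): author_id=NULL, no match -> kept with NULL
All 6 rows appear; 2 have NULL author.

SQL:
SELECT a.title, b.name AS author
FROM books a
LEFT JOIN authors b ON a.author_id = b.id

Result:
title           | author
----------------+-------
Empty Rooms     | NULL  
The Blue Door   | Adams 
The Iron Gate   | King  
Northern Lights | King  
Broken Clocks   | Adams 
Distant Shores  | NULL  


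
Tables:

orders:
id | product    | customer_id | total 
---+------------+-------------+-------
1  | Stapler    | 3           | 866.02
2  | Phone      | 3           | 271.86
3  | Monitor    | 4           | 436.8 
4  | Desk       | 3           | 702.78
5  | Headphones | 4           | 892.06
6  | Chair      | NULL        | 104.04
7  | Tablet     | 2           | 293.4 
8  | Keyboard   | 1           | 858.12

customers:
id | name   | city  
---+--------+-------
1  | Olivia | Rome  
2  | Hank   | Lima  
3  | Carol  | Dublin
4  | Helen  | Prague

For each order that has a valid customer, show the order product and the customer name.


INNER JOIN keeps only orders rows whose customer_id matches an id in customers. Walk through each order:
  - order 1 (Stapler): customer_id=3 -> matches Carol
  - order 2 (Phone): customer_id=3 -> matches Carol
  - order 3 (Monitor): customer_id=4 -> matches Helen
  - order 4 (Desk): customer_id=3 -> matches Carol
  - order 5 (Headphones): customer_id=4 -> matches Helen
  - order 6 (Chair): customer_id=NULL, no match -> dropped
  - order 7 (Tablet): customer_id=2 -> matches Hank
  - order 8 (Keyboard): customer_id=1 -> matches Olivia
So 1 of 8 rows is dropped.

SQL:
SELECT a.product, b.name AS customer
FROM orders a
INNER JOIN customers b ON a.customer_id = b.id

Result:
product    | customer
-----------+---------
Stapler    | Carol   
Phone      | Carol   
Monitor    | Helen   
Desk       | Carol   
Headphones | Helen   
Tablet     | Hank    
Keyboard   | Olivia  


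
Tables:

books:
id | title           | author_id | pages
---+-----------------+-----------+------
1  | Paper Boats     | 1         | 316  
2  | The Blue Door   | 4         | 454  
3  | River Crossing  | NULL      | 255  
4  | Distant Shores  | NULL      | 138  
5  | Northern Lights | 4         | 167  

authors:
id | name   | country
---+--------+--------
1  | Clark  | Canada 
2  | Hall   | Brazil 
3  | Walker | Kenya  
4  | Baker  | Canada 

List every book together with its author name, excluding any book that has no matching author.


INNER JOIN keeps only books rows whose author_id matches an id in authors. Walk through each book:
  - book 1 (Paper Boats): author_id=1 -> matches Clark
  - book 2 (The Blue Door): author_id=4 -> matches Baker
  - book 3 (River Crossing): author_id=NULL, no match -> dropped
  - book 4 (Distant Shores): author_id=NULL, no match -> dropped
  - book 5 (Northern Lights): author_id=4 -> matches Baker
So 2 of 5 rows are dropped.

SQL:
SELECT a.title, b.name AS author
FROM books a
INNER JOIN authors b ON a.author_id = b.id

Result:
title           | author
----------------+-------
Paper Boats     | Clark 
The Blue Door   | Baker 
Northern Lights | Baker 


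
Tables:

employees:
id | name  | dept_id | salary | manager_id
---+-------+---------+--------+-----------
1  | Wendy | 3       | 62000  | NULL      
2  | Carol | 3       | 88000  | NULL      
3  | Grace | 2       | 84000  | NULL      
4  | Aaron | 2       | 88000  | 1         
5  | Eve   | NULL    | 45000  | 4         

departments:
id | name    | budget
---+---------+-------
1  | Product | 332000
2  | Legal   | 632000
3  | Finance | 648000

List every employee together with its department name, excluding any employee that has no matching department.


INNER JOIN keeps only employees rows whose dept_id matches an id in departments. Walk through each employee:
  - employee 1 (Wendy): dept_id=3 -> matches Finance
  - employee 2 (Carol): dept_id=3 -> matches Finance
  - employee 3 (Grace): dept_id=2 -> matches Legal
  - employee 4 (Aaron): dept_id=2 -> matches Legal
  - employee 5 (Eve): dept_id=NULL, no match -> dropped
So 1 of 5 rows is dropped.

SQL:
SELECT a.name, b.name AS department
FROM employees a
INNER JOIN departments b ON a.dept_id = b.id

Result:
name  | department
------+-----------
Wendy | Finance   
Carol | Finance   
Grace | Legal     
Aaron | Legal     


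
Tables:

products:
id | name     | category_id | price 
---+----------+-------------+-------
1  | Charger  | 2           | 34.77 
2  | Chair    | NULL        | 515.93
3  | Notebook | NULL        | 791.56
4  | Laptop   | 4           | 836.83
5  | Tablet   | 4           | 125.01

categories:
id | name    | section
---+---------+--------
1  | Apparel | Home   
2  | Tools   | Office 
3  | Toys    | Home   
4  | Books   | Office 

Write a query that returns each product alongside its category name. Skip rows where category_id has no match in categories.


INNER JOIN keeps only products rows whose category_id matches an id in categories. Walk through each product:
  - product 1 (Charger): category_id=2 -> matches Tools
  - product 2 (Chair): category_id=NULL, no match -> dropped
  - product 3 (Notebook): category_id=NULL, no match -> dropped
  - product 4 (Laptop): category_id=4 -> matches Books
  - product 5 (Tablet): category_id=4 -> matches Books
So 2 of 5 rows are dropped.

SQL:
SELECT a.name, b.name AS category
FROM products a
INNER JOIN categories b ON a.category_id = b.id

Result:
name    | category
--------+---------
Charger | Tools   
Laptop  | Books   
Tablet  | Books   


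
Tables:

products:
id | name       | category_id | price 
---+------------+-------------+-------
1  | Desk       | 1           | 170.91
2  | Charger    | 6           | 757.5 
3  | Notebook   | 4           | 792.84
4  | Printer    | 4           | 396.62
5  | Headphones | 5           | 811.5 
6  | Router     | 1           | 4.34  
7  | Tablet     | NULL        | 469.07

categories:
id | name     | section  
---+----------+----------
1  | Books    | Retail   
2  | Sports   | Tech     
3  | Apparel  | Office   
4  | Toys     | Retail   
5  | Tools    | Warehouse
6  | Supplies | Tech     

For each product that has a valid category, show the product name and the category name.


INNER JOIN keeps only products rows whose category_id matches an id in categories. Walk through each product:
  - product 1 (Desk): category_id=1 -> matches Books
  - product 2 (Charger): category_id=6 -> matches Supplies
  - product 3 (Notebook): category_id=4 -> matches Toys
  - product 4 (Printer): category_id=4 -> matches Toys
  - product 5 (Headphones): category_id=5 -> matches Tools
  - product 6 (Router): category_id=1 -> matches Books
  - product 7 (Tablet): category_id=NULL, no match -> dropped
So 1 of 7 rows is dropped.

SQL:
SELECT a.name, b.name AS category
FROM products a
INNER JOIN categories b ON a.category_id = b.id

Result:
name       | category
-----------+---------
Desk       | Books   
Charger    | Supplies
Notebook   | Toys    
Printer    | Toys    
Headphones | Tools   
Router     | Books   


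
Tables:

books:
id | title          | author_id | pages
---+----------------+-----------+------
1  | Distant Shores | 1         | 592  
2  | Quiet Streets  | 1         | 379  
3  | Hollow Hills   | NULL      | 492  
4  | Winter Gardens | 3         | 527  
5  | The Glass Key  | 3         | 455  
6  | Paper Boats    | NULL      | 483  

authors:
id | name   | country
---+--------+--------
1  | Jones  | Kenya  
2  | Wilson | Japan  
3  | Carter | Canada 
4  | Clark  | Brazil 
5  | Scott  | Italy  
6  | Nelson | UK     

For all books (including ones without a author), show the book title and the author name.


LEFT JOIN keeps every row from books (the left table); where author_id has no match in authors, the author columns become NULL. Walk through each book:
  - book 1 (Distant Shores): author_id=1 -> matches Jones
  - book 2 (Quiet Streets): author_id=1 -> matches Jones
  - book 3 (Hollow Hills): author_id=NULL, no match -> kept with NULL
  - book 4 (Winter Gardens): author_id=3 -> matches Carter
  - book 5 (The Glass Key): author_id=3 -> matches Carter
  - book 6 (Paper Boats): author_id=NULL, no match -> kept with NULL
All 6 rows appear; 2 have NULL author.

SQL:
SELECT a.title, b.name AS author
FROM books a
LEFT JOIN authors b ON a.author_id = b.id

Result:
title          | author
---------------+-------
Distant Shores | Jones 
Quiet Streets  | Jones 
Hollow Hills   | NULL  
Winter Gardens | Carter
The Glass Key  | Carter
Paper Boats    | NULL  


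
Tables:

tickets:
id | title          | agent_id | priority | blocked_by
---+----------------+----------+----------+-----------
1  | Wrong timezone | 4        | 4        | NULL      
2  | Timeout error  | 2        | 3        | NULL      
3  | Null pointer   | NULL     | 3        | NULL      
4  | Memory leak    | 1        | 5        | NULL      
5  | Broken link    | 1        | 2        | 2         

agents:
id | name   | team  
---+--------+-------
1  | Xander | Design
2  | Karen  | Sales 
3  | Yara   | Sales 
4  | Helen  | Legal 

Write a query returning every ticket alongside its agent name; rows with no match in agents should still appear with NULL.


LEFT JOIN keeps every row from tickets (the left table); where agent_id has no match in agents, the agent columns become NULL. Walk through each ticket:
  - ticket 1 (Wrong timezone): agent_id=4 -> matches Helen
  - ticket 2 (Timeout error): agent_id=2 -> matches Karen
  - ticket 3 (Null pointer): agent_id=NULL, no match -> kept with NULL
  - ticket 4 (Memory leak): agent_id=1 -> matches Xander
  - ticket 5 (Broken link): agent_id=1 -> matches Xander
All 5 rows appear; 1 has NULL agent.

SQL:
SELECT a.title, b.name AS agent
FROM tickets a
LEFT JOIN agents b ON a.agent_id = b.id

Result:
title          | agent 
---------------+-------
Wrong timezone | Helen 
Timeout error  | Karen 
Null pointer   | NULL  
Memory leak    | Xander
Broken link    | Xander


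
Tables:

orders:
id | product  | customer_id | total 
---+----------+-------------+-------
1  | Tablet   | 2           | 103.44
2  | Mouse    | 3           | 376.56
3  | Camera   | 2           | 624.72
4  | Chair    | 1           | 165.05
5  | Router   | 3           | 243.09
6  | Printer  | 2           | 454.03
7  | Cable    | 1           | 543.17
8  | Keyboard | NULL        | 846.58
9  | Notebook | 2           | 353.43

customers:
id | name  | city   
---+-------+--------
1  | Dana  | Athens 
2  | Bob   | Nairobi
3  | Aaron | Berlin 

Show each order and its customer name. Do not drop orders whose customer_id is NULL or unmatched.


LEFT JOIN keeps every row from orders (the left table); where customer_id has no match in customers, the customer columns become NULL. Walk through each order:
  - order 1 (Tablet): customer_id=2 -> matches Bob
  - order 2 (Mouse): customer_id=3 -> matches Aaron
  - order 3 (Camera): customer_id=2 -> matches Bob
  - order 4 (Chair): customer_id=1 -> matches Dana
  - order 5 (Router): customer_id=3 -> matches Aaron
  - order 6 (Printer): customer_id=2 -> matches Bob
  - order 7 (Cable): customer_id=1 -> matches Dana
  - order 8 (Keyboard): customer_id=NULL, no match -> kept with NULL
  - order 9 (Notebook): customer_id=2 -> matches Bob
All 9 rows appear; 1 has NULL customer.

SQL:
SELECT a.product, b.name AS customer
FROM orders a
LEFT JOIN customers b ON a.customer_id = b.id

Result:
product  | customer
---------+---------
Tablet   | Bob     
Mouse    | Aaron   
Camera   | Bob     
Chair    | Dana    
Router   | Aaron   
Printer  | Bob     
Cable    | Dana    
Keyboard | NULL    
Notebook | Bob     


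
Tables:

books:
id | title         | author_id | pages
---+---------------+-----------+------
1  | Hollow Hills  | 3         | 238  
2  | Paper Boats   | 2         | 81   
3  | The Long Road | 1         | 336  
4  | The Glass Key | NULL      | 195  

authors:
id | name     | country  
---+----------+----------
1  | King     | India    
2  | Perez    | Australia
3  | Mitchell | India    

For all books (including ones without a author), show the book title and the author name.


LEFT JOIN keeps every row from books (the left table); where author_id has no match in authors, the author columns become NULL. Walk through each book:
  - book 1 (Hollow Hills): author_id=3 -> matches Mitchell
  - book 2 (Paper Boats): author_id=2 -> matches Perez
  - book 3 (The Long Road): author_id=1 -> matches King
  - book 4 (The Glass Key): author_id=NULL, no match -> kept with NULL
All 4 rows appear; 1 has NULL author.

SQL:
SELECT a.title, b.name AS author
FROM books a
LEFT JOIN authors b ON a.author_id = b.id

Result:
title         | author  
--------------+---------
Hollow Hills  | Mitchell
Paper Boats   | Perez   
The Long Road | King    
The Glass Key | NULL    


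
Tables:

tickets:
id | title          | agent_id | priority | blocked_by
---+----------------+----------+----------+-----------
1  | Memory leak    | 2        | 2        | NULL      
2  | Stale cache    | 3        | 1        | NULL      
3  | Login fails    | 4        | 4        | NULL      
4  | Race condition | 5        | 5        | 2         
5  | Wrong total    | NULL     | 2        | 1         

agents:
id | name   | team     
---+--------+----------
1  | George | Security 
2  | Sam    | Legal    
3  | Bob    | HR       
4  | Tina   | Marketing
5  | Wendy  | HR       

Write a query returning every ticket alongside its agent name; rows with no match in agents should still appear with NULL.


LEFT JOIN keeps every row from tickets (the left table); where agent_id has no match in agents, the agent columns become NULL. Walk through each ticket:
  - ticket 1 (Memory leak): agent_id=2 -> matches Sam
  - ticket 2 (Stale cache): agent_id=3 -> matches Bob
  - ticket 3 (Login fails): agent_id=4 -> matches Tina
  - ticket 4 (Race condition): agent_id=5 -> matches Wendy
  - ticket 5 (Wrong total): agent_id=NULL, no match -> kept with NULL
All 5 rows appear; 1 has NULL agent.

SQL:
SELECT a.title, b.name AS agent
FROM tickets a
LEFT JOIN agents b ON a.agent_id = b.id

Result:
title          | agent
---------------+------
Memory leak    | Sam  
Stale cache    | Bob  
Login fails    | Tina 
Race condition | Wendy
Wrong total    | NULL 


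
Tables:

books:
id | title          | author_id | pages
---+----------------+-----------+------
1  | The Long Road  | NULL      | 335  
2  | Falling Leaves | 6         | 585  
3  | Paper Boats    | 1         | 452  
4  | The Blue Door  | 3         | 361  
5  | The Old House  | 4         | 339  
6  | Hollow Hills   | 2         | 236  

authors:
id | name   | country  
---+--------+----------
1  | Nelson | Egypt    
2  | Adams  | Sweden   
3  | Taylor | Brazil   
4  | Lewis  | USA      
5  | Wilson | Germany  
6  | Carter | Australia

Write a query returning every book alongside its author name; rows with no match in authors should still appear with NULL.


LEFT JOIN keeps every row from books (the left table); where author_id has no match in authors, the author columns become NULL. Walk through each book:
  - book 1 (The Long Road): author_id=NULL, no match -> kept with NULL
  - book 2 (Falling Leaves): author_id=6 -> matches Carter
  - book 3 (Paper Boats): author_id=1 -> matches Nelson
  - book 4 (The Blue Door): author_id=3 -> matches Taylor
  - book 5 (The Old House): author_id=4 -> matches Lewis
  - book 6 (Hollow Hills): author_id=2 -> matches Adams
All 6 rows appear; 1 has NULL author.

SQL:
SELECT a.title, b.name AS author
FROM books a
LEFT JOIN authors b ON a.author_id = b.id

Result:
title          | author
---------------+-------
The Long Road  | NULL  
Falling Leaves | Carter
Paper Boats    | Nelson
The Blue Door  | Taylor
The Old House  | Lewis 
Hollow Hills   | Adams 


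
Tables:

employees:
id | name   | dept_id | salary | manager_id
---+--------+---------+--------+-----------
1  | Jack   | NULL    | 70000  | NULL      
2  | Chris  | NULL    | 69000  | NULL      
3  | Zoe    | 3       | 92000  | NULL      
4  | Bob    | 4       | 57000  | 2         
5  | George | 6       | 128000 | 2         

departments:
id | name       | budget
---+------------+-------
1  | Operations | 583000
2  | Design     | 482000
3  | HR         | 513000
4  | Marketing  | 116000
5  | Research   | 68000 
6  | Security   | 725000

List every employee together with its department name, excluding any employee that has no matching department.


INNER JOIN keeps only employees rows whose dept_id matches an id in departments. Walk through each employee:
  - employee 1 (Jack): dept_id=NULL, no match -> dropped
  - employee 2 (Chris): dept_id=NULL, no match -> dropped
  - employee 3 (Zoe): dept_id=3 -> matches HR
  - employee 4 (Bob): dept_id=4 -> matches Marketing
  - employee 5 (George): dept_id=6 -> matches Security
So 2 of 5 rows are dropped.

SQL:
SELECT a.name, b.name AS department
FROM employees a
INNER JOIN departments b ON a.dept_id = b.id

Result:
name   | department
-------+-----------
Zoe    | HR        
Bob    | Marketing 
George | Security  


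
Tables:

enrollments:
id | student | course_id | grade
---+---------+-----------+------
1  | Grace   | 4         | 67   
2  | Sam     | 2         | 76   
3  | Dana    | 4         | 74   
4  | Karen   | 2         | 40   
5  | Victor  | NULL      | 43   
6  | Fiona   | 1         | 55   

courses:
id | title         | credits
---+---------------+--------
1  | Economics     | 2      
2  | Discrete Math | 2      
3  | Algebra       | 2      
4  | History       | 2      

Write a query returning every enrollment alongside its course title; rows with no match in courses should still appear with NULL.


LEFT JOIN keeps every row from enrollments (the left table); where course_id has no match in courses, the course columns become NULL. Walk through each enrollment:
  - enrollment 1 (Grace): course_id=4 -> matches History
  - enrollment 2 (Sam): course_id=2 -> matches Discrete Math
  - enrollment 3 (Dana): course_id=4 -> matches History
  - enrollment 4 (Karen): course_id=2 -> matches Discrete Math
  - enrollment 5 (Victor): course_id=NULL, no match -> kept with NULL
  - enrollment 6 (Fiona): course_id=1 -> matches Economics
All 6 rows appear; 1 has NULL course.

SQL:
SELECT a.student, b.title AS course
FROM enrollments a
LEFT JOIN courses b ON a.course_id = b.id

Result:
student | course       
--------+--------------
Grace   | History      
Sam     | Discrete Math
Dana    | History      
Karen   | Discrete Math
Victor  | NULL         
Fiona   | Economics    


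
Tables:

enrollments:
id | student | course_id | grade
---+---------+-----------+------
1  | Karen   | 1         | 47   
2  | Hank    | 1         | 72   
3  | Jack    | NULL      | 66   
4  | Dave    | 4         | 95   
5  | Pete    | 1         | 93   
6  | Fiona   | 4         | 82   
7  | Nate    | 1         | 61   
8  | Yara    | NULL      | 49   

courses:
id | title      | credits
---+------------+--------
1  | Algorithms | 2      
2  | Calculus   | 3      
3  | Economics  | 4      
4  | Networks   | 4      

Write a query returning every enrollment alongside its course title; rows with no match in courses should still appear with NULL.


LEFT JOIN keeps every row from enrollments (the left table); where course_id has no match in courses, the course columns become NULL. Walk through each enrollment:
  - enrollment 1 (Karen): course_id=1 -> matches Algorithms
  - enrollment 2 (Hank): course_id=1 -> matches Algorithms
  - enrollment 3 (Jack): course_id=NULL, no match -> kept with NULL
  - enrollment 4 (Dave): course_id=4 -> matches Networks
  - enrollment 5 (Pete): course_id=1 -> matches Algorithms
  - enrollment 6 (Fiona): course_id=4 -> matches Networks
  - enrollment 7 (Nate): course_id=1 -> matches Algorithms
  - enrollment 8 (Yara): course_id=NULL, no match -> kept with NULL
All 8 rows appear; 2 have NULL course.

SQL:
SELECT a.student, b.title AS course
FROM enrollments a
LEFT JOIN courses b ON a.course_id = b.id

Result:
student | course    
--------+-----------
Karen   | Algorithms
Hank    | Algorithms
Jack    | NULL      
Dave    | Networks  
Pete    | Algorithms
Fiona   | Networks  
Nate    | Algorithms
Yara    | NULL      


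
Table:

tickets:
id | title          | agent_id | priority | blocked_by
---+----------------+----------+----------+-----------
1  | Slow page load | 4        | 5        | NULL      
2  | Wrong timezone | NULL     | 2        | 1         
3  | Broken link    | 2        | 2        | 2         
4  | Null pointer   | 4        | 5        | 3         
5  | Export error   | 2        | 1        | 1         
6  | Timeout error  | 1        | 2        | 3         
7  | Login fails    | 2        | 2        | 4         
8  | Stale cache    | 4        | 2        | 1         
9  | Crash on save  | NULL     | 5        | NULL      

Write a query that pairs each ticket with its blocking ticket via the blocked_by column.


This is a self-join: tickets is joined to a second copy of itself, matching each row's blocked_by to another row's id. Use LEFT JOIN so rows with blocked_by=NULL are kept.
  - ticket 1 (Slow page load): blocked_by=NULL -> NULL
  - ticket 2 (Wrong timezone): blocked_by=1 -> Slow page load
  - ticket 3 (Broken link): blocked_by=2 -> Wrong timezone
  - ticket 4 (Null pointer): blocked_by=3 -> Broken link
  - ticket 5 (Export error): blocked_by=1 -> Slow page load
  - ticket 6 (Timeout error): blocked_by=3 -> Broken link
  - ticket 7 (Login fails): blocked_by=4 -> Null pointer
  - ticket 8 (Stale cache): blocked_by=1 -> Slow page load
  - ticket 9 (Crash on save): blocked_by=NULL -> NULL

SQL:
SELECT a.title AS item, b.title AS blocked_by
FROM tickets a
LEFT JOIN tickets b ON a.blocked_by = b.id

Result:
item           | blocked_by    
---------------+---------------
Slow page load | NULL          
Wrong timezone | Slow page load
Broken link    | Wrong timezone
Null pointer   | Broken link   
Export error   | Slow page load
Timeout error  | Broken link   
Login fails    | Null pointer  
Stale cache    | Slow page load
Crash on save  | NULL          


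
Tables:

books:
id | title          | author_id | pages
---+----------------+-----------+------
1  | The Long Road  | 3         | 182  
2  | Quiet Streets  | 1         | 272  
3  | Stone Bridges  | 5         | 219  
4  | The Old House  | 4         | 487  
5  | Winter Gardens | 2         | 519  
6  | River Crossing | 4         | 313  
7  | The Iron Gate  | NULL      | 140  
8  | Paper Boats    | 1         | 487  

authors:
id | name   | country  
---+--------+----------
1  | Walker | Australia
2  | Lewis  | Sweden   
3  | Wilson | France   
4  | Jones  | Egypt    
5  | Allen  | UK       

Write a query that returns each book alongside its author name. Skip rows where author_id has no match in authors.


INNER JOIN keeps only books rows whose author_id matches an id in authors. Walk through each book:
  - book 1 (The Long Road): author_id=3 -> matches Wilson
  - book 2 (Quiet Streets): author_id=1 -> matches Walker
  - book 3 (Stone Bridges): author_id=5 -> matches Allen
  - book 4 (The Old House): author_id=4 -> matches Jones
  - book 5 (Winter Gardens): author_id=2 -> matches Lewis
  - book 6 (River Crossing): author_id=4 -> matches Jones
  - book 7 (The Iron Gate): author_id=NULL, no match -> dropped
  - book 8 (Paper Boats): author_id=1 -> matches Walker
So 1 of 8 rows is dropped.

SQL:
SELECT a.title, b.name AS author
FROM books a
INNER JOIN authors b ON a.author_id = b.id

Result:
title          | author
---------------+-------
The Long Road  | Wilson
Quiet Streets  | Walker
Stone Bridges  | Allen 
The Old House  | Jones 
Winter Gardens | Lewis 
River Crossing | Jones 
Paper Boats    | Walker


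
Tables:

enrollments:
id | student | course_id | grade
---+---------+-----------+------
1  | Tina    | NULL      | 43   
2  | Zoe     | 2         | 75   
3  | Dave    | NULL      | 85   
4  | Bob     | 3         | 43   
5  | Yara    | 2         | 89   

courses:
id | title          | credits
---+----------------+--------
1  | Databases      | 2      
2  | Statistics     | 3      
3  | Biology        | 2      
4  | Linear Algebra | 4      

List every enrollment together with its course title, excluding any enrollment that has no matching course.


INNER JOIN keeps only enrollments rows whose course_id matches an id in courses. Walk through each enrollment:
  - enrollment 1 (Tina): course_id=NULL, no match -> dropped
  - enrollment 2 (Zoe): course_id=2 -> matches Statistics
  - enrollment 3 (Dave): course_id=NULL, no match -> dropped
  - enrollment 4 (Bob): course_id=3 -> matches Biology
  - enrollment 5 (Yara): course_id=2 -> matches Statistics
So 2 of 5 rows are dropped.

SQL:
SELECT a.student, b.title AS course
FROM enrollments a
INNER JOIN courses b ON a.course_id = b.id

Result:
student | course    
--------+-----------
Zoe     | Statistics
Bob     | Biology   
Yara    | Statistics


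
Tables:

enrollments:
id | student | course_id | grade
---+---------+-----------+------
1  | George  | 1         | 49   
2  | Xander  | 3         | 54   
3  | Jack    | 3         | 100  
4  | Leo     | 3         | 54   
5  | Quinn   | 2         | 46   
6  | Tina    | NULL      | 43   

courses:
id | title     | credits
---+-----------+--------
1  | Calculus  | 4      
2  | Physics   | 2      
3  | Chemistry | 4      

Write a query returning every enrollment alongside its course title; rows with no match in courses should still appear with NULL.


LEFT JOIN keeps every row from enrollments (the left table); where course_id has no match in courses, the course columns become NULL. Walk through each enrollment:
  - enrollment 1 (George): course_id=1 -> matches Calculus
  - enrollment 2 (Xander): course_id=3 -> matches Chemistry
  - enrollment 3 (Jack): course_id=3 -> matches Chemistry
  - enrollment 4 (Leo): course_id=3 -> matches Chemistry
  - enrollment 5 (Quinn): course_id=2 -> matches Physics
  - enrollment 6 (Tina): course_id=NULL, no match -> kept with NULL
All 6 rows appear; 1 has NULL course.

SQL:
SELECT a.student, b.title AS course
FROM enrollments a
LEFT JOIN courses b ON a.course_id = b.id

Result:
student | course   
--------+----------
George  | Calculus 
Xander  | Chemistry
Jack    | Chemistry
Leo     | Chemistry
Quinn   | Physics  
Tina    | NULL     


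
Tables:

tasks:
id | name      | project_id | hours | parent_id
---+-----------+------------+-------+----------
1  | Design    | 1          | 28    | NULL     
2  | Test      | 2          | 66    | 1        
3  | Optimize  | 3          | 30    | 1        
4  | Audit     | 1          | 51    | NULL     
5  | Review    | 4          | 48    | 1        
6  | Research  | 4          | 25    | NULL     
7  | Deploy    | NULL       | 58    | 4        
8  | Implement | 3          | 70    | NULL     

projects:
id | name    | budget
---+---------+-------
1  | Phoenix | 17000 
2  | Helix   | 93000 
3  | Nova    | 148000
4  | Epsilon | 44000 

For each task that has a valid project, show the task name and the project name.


INNER JOIN keeps only tasks rows whose project_id matches an id in projects. Walk through each task:
  - task 1 (Design): project_id=1 -> matches Phoenix
  - task 2 (Test): project_id=2 -> matches Helix
  - task 3 (Optimize): project_id=3 -> matches Nova
  - task 4 (Audit): project_id=1 -> matches Phoenix
  - task 5 (Review): project_id=4 -> matches Epsilon
  - task 6 (Research): project_id=4 -> matches Epsilon
  - task 7 (Deploy): project_id=NULL, no match -> dropped
  - task 8 (Implement): project_id=3 -> matches Nova
So 1 of 8 rows is dropped.

SQL:
SELECT a.name, b.name AS project
FROM tasks a
INNER JOIN projects b ON a.project_id = b.id

Result:
name      | project
----------+--------
Design    | Phoenix
Test      | Helix  
Optimize  | Nova   
Audit     | Phoenix
Review    | Epsilon
Research  | Epsilon
Implement | Nova   


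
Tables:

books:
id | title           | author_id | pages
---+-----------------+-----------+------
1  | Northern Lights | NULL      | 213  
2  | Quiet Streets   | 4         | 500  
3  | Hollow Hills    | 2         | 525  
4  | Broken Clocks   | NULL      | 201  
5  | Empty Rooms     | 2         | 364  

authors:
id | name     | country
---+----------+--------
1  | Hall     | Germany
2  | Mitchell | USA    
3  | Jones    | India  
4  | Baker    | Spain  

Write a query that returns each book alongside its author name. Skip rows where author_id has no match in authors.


INNER JOIN keeps only books rows whose author_id matches an id in authors. Walk through each book:
  - book 1 (Northern Lights): author_id=NULL, no match -> dropped
  - book 2 (Quiet Streets): author_id=4 -> matches Baker
  - book 3 (Hollow Hills): author_id=2 -> matches Mitchell
  - book 4 (Broken Clocks): author_id=NULL, no match -> dropped
  - book 5 (Empty Rooms): author_id=2 -> matches Mitchell
So 2 of 5 rows are dropped.

SQL:
SELECT a.title, b.name AS author
FROM books a
INNER JOIN authors b ON a.author_id = b.id

Result:
title         | author  
--------------+---------
Quiet Streets | Baker   
Hollow Hills  | Mitchell
Empty Rooms   | Mitchell


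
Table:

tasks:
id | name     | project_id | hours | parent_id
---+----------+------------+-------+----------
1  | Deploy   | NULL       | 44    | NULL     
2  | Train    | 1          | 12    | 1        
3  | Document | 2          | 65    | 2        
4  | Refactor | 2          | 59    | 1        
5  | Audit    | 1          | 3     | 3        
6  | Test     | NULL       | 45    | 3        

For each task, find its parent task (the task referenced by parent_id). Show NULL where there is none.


This is a self-join: tasks is joined to a second copy of itself, matching each row's parent_id to another row's id. Use LEFT JOIN so rows with parent_id=NULL are kept.
  - task 1 (Deploy): parent_id=NULL -> NULL
  - task 2 (Train): parent_id=1 -> Deploy
  - task 3 (Document): parent_id=2 -> Train
  - task 4 (Refactor): parent_id=1 -> Deploy
  - task 5 (Audit): parent_id=3 -> Document
  - task 6 (Test): parent_id=3 -> Document

SQL:
SELECT a.name AS item, b.name AS parent
FROM tasks a
LEFT JOIN tasks b ON a.parent_id = b.id

Result:
item     | parent  
---------+---------
Deploy   | NULL    
Train    | Deploy  
Document | Train   
Refactor | Deploy  
Audit    | Document
Test     | Document


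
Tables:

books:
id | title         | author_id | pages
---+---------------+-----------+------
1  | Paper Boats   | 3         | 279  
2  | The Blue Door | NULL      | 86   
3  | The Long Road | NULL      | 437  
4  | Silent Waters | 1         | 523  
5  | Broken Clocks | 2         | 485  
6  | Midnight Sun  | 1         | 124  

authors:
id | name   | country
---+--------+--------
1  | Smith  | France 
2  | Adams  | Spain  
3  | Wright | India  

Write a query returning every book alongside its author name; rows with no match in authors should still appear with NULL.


LEFT JOIN keeps every row from books (the left table); where author_id has no match in authors, the author columns become NULL. Walk through each book:
  - book 1 (Paper Boats): author_id=3 -> matches Wright
  - book 2 (The Blue Door): author_id=NULL, no match -> kept with NULL
  - book 3 (The Long Road): author_id=NULL, no match -> kept with NULL
  - book 4 (Silent Waters): author_id=1 -> matches Smith
  - book 5 (Broken Clocks): author_id=2 -> matches Adams
  - book 6 (Midnight Sun): author_id=1 -> matches Smith
All 6 rows appear; 2 have NULL author.

SQL:
SELECT a.title, b.name AS author
FROM books a
LEFT JOIN authors b ON a.author_id = b.id

Result:
title         | author
--------------+-------
Paper Boats   | Wright
The Blue Door | NULL  
The Long Road | NULL  
Silent Waters | Smith 
Broken Clocks | Adams 
Midnight Sun  | Smith 


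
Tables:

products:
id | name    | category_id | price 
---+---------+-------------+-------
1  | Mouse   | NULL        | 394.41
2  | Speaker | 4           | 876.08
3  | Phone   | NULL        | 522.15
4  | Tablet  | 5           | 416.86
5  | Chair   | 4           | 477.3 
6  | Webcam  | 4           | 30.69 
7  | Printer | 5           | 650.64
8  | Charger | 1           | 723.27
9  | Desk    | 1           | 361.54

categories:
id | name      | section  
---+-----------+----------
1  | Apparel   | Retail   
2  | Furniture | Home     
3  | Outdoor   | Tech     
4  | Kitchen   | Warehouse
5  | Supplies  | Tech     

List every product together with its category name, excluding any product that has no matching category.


INNER JOIN keeps only products rows whose category_id matches an id in categories. Walk through each product:
  - product 1 (Mouse): category_id=NULL, no match -> dropped
  - product 2 (Speaker): category_id=4 -> matches Kitchen
  - product 3 (Phone): category_id=NULL, no match -> dropped
  - product 4 (Tablet): category_id=5 -> matches Supplies
  - product 5 (Chair): category_id=4 -> matches Kitchen
  - product 6 (Webcam): category_id=4 -> matches Kitchen
  - product 7 (Printer): category_id=5 -> matches Supplies
  - product 8 (Charger): category_id=1 -> matches Apparel
  - product 9 (Desk): category_id=1 -> matches Apparel
So 2 of 9 rows are dropped.

SQL:
SELECT a.name, b.name AS category
FROM products a
INNER JOIN categories b ON a.category_id = b.id

Result:
name    | category
--------+---------
Speaker | Kitchen 
Tablet  | Supplies
Chair   | Kitchen 
Webcam  | Kitchen 
Printer | Supplies
Charger | Apparel 
Desk    | Apparel 


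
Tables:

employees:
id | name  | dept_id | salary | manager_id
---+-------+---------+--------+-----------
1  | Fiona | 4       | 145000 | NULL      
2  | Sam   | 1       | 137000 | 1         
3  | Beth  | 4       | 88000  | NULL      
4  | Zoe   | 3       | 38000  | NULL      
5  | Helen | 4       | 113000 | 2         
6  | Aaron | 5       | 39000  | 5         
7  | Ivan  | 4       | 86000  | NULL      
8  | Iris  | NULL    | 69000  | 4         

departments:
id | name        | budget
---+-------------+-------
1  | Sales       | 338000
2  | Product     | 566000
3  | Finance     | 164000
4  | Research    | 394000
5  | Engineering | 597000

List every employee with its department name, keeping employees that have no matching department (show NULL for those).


LEFT JOIN keeps every row from employees (the left table); where dept_id has no match in departments, the department columns become NULL. Walk through each employee:
  - employee 1 (Fiona): dept_id=4 -> matches Research
  - employee 2 (Sam): dept_id=1 -> matches Sales
  - employee 3 (Beth): dept_id=4 -> matches Research
  - employee 4 (Zoe): dept_id=3 -> matches Finance
  - employee 5 (Helen): dept_id=4 -> matches Research
  - employee 6 (Aaron): dept_id=5 -> matches Engineering
  - employee 7 (Ivan): dept_id=4 -> matches Research
  - employee 8 (Iris): dept_id=NULL, no match -> kept with NULL
All 8 rows appear; 1 has NULL department.

SQL:
SELECT a.name, b.name AS department
FROM employees a
LEFT JOIN departments b ON a.dept_id = b.id

Result:
name  | department 
------+------------
Fiona | Research   
Sam   | Sales      
Beth  | Research   
Zoe   | Finance    
Helen | Research   
Aaron | Engineering
Ivan  | Research   
Iris  | NULL       


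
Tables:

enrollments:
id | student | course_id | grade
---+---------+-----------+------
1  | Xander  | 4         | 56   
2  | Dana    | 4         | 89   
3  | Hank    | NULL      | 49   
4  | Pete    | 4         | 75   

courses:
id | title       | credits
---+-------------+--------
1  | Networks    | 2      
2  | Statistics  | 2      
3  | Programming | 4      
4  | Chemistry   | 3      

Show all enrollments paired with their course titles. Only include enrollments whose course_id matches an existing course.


INNER JOIN keeps only enrollments rows whose course_id matches an id in courses. Walk through each enrollment:
  - enrollment 1 (Xander): course_id=4 -> matches Chemistry
  - enrollment 2 (Dana): course_id=4 -> matches Chemistry
  - enrollment 3 (Hank): course_id=NULL, no match -> dropped
  - enrollment 4 (Pete): course_id=4 -> matches Chemistry
So 1 of 4 rows is dropped.

SQL:
SELECT a.student, b.title AS course
FROM enrollments a
INNER JOIN courses b ON a.course_id = b.id

Result:
student | course   
--------+----------
Xander  | Chemistry
Dana    | Chemistry
Pete    | Chemistry


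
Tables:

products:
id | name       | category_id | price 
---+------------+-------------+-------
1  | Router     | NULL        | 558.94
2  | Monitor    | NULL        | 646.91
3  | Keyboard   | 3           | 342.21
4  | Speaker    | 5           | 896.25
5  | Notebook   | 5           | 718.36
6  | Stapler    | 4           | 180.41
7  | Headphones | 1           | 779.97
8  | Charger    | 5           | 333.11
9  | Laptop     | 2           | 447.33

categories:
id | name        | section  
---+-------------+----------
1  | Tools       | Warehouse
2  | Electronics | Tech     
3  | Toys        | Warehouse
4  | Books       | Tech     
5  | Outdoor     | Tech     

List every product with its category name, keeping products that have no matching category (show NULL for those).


LEFT JOIN keeps every row from products (the left table); where category_id has no match in categories, the category columns become NULL. Walk through each product:
  - product 1 (Router): category_id=NULL, no match -> kept with NULL
  - product 2 (Monitor): category_id=NULL, no match -> kept with NULL
  - product 3 (Keyboard): category_id=3 -> matches Toys
  - product 4 (Speaker): category_id=5 -> matches Outdoor
  - product 5 (Notebook): category_id=5 -> matches Outdoor
  - product 6 (Stapler): category_id=4 -> matches Books
  - product 7 (Headphones): category_id=1 -> matches Tools
  - product 8 (Charger): category_id=5 -> matches Outdoor
  - product 9 (Laptop): category_id=2 -> matches Electronics
All 9 rows appear; 2 have NULL category.

SQL:
SELECT a.name, b.name AS category
FROM products a
LEFT JOIN categories b ON a.category_id = b.id

Result:
name       | category   
-----------+------------
Router     | NULL       
Monitor    | NULL       
Keyboard   | Toys       
Speaker    | Outdoor    
Notebook   | Outdoor    
Stapler    | Books      
Headphones | Tools      
Charger    | Outdoor    
Laptop     | Electronics
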